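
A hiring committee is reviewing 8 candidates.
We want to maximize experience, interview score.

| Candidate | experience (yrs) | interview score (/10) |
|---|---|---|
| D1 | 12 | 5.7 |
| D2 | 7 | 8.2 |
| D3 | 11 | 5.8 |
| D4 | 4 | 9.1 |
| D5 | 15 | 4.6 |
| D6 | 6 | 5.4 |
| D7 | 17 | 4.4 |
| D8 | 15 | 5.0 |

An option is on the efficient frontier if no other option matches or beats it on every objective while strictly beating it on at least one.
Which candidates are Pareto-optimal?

D1: not dominated.
D2: not dominated.
D3: not dominated.
D4: not dominated (best interview score).
D5: dominated by D8 (experience 15≥15, interview score 5.0≥4.6).
D6: dominated by D1 (experience 12≥6, interview score 5.7≥5.4).
D7: not dominated (best experience).
D8: not dominated.

D1, D2, D3, D4, D7, D8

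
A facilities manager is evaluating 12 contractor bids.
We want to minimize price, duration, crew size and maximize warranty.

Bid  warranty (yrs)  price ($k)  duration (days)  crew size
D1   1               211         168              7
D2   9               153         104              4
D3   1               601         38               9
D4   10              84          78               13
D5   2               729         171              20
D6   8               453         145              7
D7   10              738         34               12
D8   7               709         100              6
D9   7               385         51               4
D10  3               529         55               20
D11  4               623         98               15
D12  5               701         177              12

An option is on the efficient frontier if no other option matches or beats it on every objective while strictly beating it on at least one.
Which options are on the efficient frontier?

D2, D3, D4, D7, D9

D1: dominated by D2 (warranty 9≥1, price 153≤211, duration 104≤168, crew size 4≤7).
D2: not dominated.
D3: not dominated.
D4: not dominated (best price).
D5: dominated by D2 (warranty 9≥2, price 153≤729, duration 104≤171, crew size 4≤20).
D6: dominated by D2 (warranty 9≥8, price 153≤453, duration 104≤145, crew size 4≤7).
D7: not dominated (best duration).
D8: dominated by D9 (warranty 7≥7, price 385≤709, duration 51≤100, crew size 4≤6).
D9: not dominated.
D10: dominated by D9 (warranty 7≥3, price 385≤529, duration 51≤55, crew size 4≤20).
D11: dominated by D4 (warranty 10≥4, price 84≤623, duration 78≤98, crew size 13≤15).
D12: dominated by D2 (warranty 9≥5, price 153≤701, duration 104≤177, crew size 4≤12).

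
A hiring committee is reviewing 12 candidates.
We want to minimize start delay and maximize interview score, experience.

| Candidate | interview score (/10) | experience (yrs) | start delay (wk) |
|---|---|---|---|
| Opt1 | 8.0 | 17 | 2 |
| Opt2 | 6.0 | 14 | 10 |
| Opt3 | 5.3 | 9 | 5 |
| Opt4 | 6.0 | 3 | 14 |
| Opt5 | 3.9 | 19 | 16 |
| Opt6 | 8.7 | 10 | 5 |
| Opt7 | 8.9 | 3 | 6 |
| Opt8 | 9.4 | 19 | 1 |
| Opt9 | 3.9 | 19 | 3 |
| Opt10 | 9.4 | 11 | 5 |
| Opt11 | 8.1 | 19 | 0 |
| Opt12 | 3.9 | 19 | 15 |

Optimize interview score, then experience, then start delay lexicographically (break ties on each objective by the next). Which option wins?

First maximize interview score: best is 9.4, kept {Opt8, Opt10}.
Then maximize experience: best is 19, kept {Opt8}.

Opt8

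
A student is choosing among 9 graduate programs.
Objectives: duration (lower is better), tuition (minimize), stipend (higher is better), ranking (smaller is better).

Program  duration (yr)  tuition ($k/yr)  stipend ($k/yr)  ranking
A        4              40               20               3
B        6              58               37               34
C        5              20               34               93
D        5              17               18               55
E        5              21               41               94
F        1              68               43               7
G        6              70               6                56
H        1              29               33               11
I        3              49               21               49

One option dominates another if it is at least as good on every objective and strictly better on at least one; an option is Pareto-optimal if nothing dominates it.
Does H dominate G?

H vs G: duration 1≤6, tuition 29≤70, stipend 33≥6, ranking 11≤56 — H is at least as good on every objective with at least one strict improvement.

Yes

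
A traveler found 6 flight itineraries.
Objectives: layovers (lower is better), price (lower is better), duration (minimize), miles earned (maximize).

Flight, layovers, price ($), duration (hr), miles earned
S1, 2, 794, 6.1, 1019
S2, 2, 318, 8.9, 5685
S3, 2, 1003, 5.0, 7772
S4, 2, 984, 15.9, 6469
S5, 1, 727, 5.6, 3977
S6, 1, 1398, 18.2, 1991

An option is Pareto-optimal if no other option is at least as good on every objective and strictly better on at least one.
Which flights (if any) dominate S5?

S1: worse on layovers (2 vs 1).
S2: worse on layovers (2 vs 1).
S3: worse on layovers (2 vs 1).
S4: worse on layovers (2 vs 1).
S6: worse on price (1398 vs 727).
No option dominates S5.

none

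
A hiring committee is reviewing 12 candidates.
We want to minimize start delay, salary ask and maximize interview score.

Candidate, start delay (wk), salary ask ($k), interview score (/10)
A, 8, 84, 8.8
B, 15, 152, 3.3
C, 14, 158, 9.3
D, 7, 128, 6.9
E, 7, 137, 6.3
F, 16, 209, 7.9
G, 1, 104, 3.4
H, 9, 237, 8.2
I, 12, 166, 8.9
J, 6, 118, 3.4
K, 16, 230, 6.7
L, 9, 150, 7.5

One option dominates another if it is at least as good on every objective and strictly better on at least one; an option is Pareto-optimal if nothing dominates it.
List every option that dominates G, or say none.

none

A: worse on start delay (8 vs 1).
B: worse on start delay (15 vs 1).
C: worse on start delay (14 vs 1).
D: worse on start delay (7 vs 1).
E: worse on start delay (7 vs 1).
F: worse on start delay (16 vs 1).
H: worse on start delay (9 vs 1).
I: worse on start delay (12 vs 1).
J: worse on start delay (6 vs 1).
K: worse on start delay (16 vs 1).
L: worse on start delay (9 vs 1).
No option dominates G.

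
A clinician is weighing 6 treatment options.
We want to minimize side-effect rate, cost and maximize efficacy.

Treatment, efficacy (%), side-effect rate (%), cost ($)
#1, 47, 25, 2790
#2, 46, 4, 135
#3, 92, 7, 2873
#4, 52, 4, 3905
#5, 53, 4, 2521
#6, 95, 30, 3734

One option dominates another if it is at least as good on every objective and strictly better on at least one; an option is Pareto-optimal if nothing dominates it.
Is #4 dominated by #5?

#5 vs #4: efficacy 53≥52, side-effect rate 4≤4, cost 2521≤3905 — #5 is at least as good on every objective with at least one strict improvement.

Yes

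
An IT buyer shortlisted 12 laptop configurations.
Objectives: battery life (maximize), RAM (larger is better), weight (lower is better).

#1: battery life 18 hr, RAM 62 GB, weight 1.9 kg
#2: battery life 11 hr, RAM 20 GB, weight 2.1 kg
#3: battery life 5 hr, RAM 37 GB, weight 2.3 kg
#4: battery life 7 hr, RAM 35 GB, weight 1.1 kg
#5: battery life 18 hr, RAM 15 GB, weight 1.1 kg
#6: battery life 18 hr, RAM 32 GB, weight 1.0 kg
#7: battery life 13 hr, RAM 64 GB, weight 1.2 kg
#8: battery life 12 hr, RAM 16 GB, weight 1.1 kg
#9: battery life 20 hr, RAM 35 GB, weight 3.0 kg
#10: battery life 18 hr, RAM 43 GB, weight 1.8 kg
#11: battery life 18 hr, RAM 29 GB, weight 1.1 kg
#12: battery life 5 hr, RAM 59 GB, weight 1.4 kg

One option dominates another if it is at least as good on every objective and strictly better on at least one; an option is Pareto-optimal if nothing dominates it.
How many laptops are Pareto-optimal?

#1: not dominated.
#2: dominated by #1 (battery life 18≥11, RAM 62≥20, weight 1.9≤2.1).
#3: dominated by #1 (battery life 18≥5, RAM 62≥37, weight 1.9≤2.3).
#4: not dominated.
#5: dominated by #6 (battery life 18≥18, RAM 32≥15, weight 1.0≤1.1).
#6: not dominated (best weight).
#7: not dominated (best RAM).
#8: dominated by #6 (battery life 18≥12, RAM 32≥16, weight 1.0≤1.1).
#9: not dominated (best battery life).
#10: not dominated.
#11: dominated by #6 (battery life 18≥18, RAM 32≥29, weight 1.0≤1.1).
#12: dominated by #7 (battery life 13≥5, RAM 64≥59, weight 1.2≤1.4).
Pareto-optimal: #1, #4, #6, #7, #9, #10 → 6.

6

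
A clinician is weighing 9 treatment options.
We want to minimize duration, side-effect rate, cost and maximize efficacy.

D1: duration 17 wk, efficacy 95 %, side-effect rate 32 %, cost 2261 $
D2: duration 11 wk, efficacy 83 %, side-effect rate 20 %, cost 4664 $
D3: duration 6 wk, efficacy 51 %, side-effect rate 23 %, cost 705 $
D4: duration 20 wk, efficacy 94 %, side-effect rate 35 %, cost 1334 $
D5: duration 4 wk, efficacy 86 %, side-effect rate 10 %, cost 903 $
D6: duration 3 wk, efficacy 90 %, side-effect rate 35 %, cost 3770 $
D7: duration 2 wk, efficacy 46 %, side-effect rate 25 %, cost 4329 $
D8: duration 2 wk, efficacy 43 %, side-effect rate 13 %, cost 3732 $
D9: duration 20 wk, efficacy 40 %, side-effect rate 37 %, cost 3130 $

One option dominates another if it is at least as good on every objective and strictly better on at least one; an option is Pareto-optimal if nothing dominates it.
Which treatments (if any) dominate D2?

D5: duration 4≤11, efficacy 86≥83, side-effect rate 10≤20, cost 903≤4664 — dominates D2.
Others (D1, D3, D4, D6, D7, D8, D9) are each worse than D2 on at least one objective.

D5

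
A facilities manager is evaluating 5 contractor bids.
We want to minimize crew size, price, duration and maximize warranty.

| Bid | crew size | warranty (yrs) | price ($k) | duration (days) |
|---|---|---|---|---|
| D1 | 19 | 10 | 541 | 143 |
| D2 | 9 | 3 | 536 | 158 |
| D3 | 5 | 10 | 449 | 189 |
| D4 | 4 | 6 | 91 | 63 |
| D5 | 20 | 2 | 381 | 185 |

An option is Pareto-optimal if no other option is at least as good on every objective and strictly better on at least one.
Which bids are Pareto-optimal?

D1, D3, D4

D1: not dominated.
D2: dominated by D4 (crew size 4≤9, warranty 6≥3, price 91≤536, duration 63≤158).
D3: not dominated.
D4: not dominated (best crew size).
D5: dominated by D4 (crew size 4≤20, warranty 6≥2, price 91≤381, duration 63≤185).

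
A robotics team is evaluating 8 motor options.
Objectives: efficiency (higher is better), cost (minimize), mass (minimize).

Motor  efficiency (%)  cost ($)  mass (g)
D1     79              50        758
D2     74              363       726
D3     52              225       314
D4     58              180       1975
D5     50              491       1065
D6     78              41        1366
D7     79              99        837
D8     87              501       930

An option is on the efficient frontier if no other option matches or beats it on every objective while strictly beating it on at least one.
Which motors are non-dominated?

D1: not dominated.
D2: not dominated.
D3: not dominated (best mass).
D4: dominated by D1 (efficiency 79≥58, cost 50≤180, mass 758≤1975).
D5: dominated by D1 (efficiency 79≥50, cost 50≤491, mass 758≤1065).
D6: not dominated (best cost).
D7: dominated by D1 (efficiency 79≥79, cost 50≤99, mass 758≤837).
D8: not dominated (best efficiency).

D1, D2, D3, D6, D8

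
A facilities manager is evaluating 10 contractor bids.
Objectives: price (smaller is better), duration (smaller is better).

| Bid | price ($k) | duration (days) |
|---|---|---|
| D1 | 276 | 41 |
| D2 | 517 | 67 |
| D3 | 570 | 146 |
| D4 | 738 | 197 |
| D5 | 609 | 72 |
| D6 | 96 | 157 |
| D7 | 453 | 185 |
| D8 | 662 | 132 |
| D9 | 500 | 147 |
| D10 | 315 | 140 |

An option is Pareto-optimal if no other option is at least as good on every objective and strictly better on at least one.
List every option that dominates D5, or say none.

D1: price 276≤609, duration 41≤72 — dominates D5.
D2: price 517≤609, duration 67≤72 — dominates D5.
Others (D3, D4, D6, D7, D8, D9, D10) are each worse than D5 on at least one objective.

D1, D2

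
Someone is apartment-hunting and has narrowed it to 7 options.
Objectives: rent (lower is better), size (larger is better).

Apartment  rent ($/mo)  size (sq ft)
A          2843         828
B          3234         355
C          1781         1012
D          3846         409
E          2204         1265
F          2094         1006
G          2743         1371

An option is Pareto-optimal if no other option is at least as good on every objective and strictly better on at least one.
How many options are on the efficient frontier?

A: dominated by C (rent 1781≤2843, size 1012≥828).
B: dominated by A (rent 2843≤3234, size 828≥355).
C: not dominated (best rent).
D: dominated by A (rent 2843≤3846, size 828≥409).
E: not dominated.
F: dominated by C (rent 1781≤2094, size 1012≥1006).
G: not dominated (best size).
Pareto-optimal: C, E, G → 3.

3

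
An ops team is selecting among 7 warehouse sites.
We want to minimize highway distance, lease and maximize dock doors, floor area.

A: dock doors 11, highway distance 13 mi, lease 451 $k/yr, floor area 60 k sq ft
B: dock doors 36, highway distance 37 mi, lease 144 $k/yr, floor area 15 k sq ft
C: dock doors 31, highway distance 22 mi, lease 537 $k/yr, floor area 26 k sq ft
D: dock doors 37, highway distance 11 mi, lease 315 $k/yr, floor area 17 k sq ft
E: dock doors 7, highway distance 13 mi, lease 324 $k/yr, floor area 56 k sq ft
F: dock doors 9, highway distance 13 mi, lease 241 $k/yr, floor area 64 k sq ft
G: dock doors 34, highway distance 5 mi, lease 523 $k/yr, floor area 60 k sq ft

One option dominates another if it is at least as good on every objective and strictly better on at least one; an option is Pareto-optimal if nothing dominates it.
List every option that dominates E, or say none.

F

F: dock doors 9≥7, highway distance 13≤13, lease 241≤324, floor area 64≥56 — dominates E.
Others (A, B, C, D, G) are each worse than E on at least one objective.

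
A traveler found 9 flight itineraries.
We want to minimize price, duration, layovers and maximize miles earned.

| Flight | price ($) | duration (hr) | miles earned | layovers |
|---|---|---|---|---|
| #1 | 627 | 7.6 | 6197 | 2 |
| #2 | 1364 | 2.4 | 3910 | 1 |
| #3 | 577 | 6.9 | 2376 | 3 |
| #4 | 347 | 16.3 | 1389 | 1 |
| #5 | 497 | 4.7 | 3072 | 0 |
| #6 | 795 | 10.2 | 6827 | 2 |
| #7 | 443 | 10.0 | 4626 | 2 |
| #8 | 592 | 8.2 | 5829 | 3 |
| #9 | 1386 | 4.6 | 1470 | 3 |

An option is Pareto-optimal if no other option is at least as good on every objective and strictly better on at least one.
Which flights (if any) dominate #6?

none

#1: worse on miles earned (6197 vs 6827).
#2: worse on price (1364 vs 795).
#3: worse on miles earned (2376 vs 6827).
#4: worse on duration (16.3 vs 10.2).
#5: worse on miles earned (3072 vs 6827).
#7: worse on miles earned (4626 vs 6827).
#8: worse on miles earned (5829 vs 6827).
#9: worse on price (1386 vs 795).
No option dominates #6.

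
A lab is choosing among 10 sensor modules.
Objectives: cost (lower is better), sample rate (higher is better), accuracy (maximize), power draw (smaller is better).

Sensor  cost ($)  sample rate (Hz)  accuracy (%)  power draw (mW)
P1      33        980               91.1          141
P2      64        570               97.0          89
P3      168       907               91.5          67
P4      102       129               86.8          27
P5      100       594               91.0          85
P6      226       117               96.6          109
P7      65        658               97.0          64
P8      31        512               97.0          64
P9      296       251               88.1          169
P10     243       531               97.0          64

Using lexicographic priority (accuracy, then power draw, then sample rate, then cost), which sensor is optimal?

First maximize accuracy: best is 97.0, kept {P2, P7, P8, P10}.
Then minimize power draw: best is 64, kept {P7, P8, P10}.
Then maximize sample rate: best is 658, kept {P7}.

P7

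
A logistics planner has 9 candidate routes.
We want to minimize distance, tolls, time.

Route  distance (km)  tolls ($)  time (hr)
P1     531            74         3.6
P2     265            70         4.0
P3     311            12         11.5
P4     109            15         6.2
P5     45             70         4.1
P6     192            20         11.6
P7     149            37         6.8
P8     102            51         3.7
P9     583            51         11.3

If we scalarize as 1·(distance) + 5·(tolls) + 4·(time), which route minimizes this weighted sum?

P4

P1: 1·531 + 5·74 + 4·3.6 = 915.4
P2: 1·265 + 5·70 + 4·4.0 = 631.0
P3: 1·311 + 5·12 + 4·11.5 = 417.0
P4: 1·109 + 5·15 + 4·6.2 = 208.8
P5: 1·45 + 5·70 + 4·4.1 = 411.4
P6: 1·192 + 5·20 + 4·11.6 = 338.4
P7: 1·149 + 5·37 + 4·6.8 = 361.2
P8: 1·102 + 5·51 + 4·3.7 = 371.8
P9: 1·583 + 5·51 + 4·11.3 = 883.2
Lowest: P4 at 208.8.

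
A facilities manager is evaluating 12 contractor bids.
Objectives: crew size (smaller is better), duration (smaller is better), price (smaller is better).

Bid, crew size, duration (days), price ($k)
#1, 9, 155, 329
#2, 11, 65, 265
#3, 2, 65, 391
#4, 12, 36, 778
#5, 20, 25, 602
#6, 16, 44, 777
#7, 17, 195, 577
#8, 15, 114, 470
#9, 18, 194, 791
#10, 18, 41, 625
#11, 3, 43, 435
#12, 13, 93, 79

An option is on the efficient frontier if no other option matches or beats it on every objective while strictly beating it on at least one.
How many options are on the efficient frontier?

#1: not dominated.
#2: not dominated.
#3: not dominated (best crew size).
#4: not dominated.
#5: not dominated (best duration).
#6: dominated by #11 (crew size 3≤16, duration 43≤44, price 435≤777).
#7: dominated by #1 (crew size 9≤17, duration 155≤195, price 329≤577).
#8: dominated by #2 (crew size 11≤15, duration 65≤114, price 265≤470).
#9: dominated by #1 (crew size 9≤18, duration 155≤194, price 329≤791).
#10: not dominated.
#11: not dominated.
#12: not dominated (best price).
Pareto-optimal: #1, #2, #3, #4, #5, #10, #11, #12 → 8.

8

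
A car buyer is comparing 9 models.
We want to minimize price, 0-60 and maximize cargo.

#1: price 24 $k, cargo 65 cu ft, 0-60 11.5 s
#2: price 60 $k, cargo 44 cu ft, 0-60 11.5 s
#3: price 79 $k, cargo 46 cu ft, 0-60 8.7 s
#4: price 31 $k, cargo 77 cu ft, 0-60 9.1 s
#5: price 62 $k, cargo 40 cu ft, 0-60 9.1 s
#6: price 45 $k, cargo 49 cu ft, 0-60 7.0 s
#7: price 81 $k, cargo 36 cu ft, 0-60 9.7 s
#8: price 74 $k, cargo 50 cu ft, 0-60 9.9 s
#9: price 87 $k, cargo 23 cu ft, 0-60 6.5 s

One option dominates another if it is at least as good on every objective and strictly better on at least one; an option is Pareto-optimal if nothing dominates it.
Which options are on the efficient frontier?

#1, #4, #6, #9

#1: not dominated (best price).
#2: dominated by #1 (price 24≤60, cargo 65≥44, 0-60 11.5≤11.5).
#3: dominated by #6 (price 45≤79, cargo 49≥46, 0-60 7.0≤8.7).
#4: not dominated (best cargo).
#5: dominated by #4 (price 31≤62, cargo 77≥40, 0-60 9.1≤9.1).
#6: not dominated.
#7: dominated by #3 (price 79≤81, cargo 46≥36, 0-60 8.7≤9.7).
#8: dominated by #4 (price 31≤74, cargo 77≥50, 0-60 9.1≤9.9).
#9: not dominated (best 0-60).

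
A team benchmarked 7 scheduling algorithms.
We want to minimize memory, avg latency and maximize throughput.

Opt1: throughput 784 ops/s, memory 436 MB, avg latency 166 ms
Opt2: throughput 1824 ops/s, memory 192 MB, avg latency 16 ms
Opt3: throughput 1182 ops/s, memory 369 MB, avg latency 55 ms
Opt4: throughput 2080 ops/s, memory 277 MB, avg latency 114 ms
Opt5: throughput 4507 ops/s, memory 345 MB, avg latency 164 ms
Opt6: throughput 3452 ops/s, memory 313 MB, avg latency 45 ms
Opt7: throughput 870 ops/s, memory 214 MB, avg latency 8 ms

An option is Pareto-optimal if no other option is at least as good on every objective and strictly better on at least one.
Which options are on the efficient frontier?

Opt2, Opt4, Opt5, Opt6, Opt7

Opt1: dominated by Opt2 (throughput 1824≥784, memory 192≤436, avg latency 16≤166).
Opt2: not dominated (best memory).
Opt3: dominated by Opt2 (throughput 1824≥1182, memory 192≤369, avg latency 16≤55).
Opt4: not dominated.
Opt5: not dominated (best throughput).
Opt6: not dominated.
Opt7: not dominated (best avg latency).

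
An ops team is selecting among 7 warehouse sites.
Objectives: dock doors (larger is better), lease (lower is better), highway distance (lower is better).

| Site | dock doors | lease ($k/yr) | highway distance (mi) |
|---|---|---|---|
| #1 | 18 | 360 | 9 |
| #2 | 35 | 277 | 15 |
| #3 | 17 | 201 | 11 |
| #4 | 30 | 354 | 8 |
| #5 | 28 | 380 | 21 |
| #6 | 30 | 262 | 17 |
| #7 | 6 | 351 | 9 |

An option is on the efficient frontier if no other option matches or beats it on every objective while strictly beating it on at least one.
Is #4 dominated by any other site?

No

#1: worse on dock doors (18 vs 30).
#2: worse on highway distance (15 vs 8).
#3: worse on dock doors (17 vs 30).
#5: worse on dock doors (28 vs 30).
#6: worse on highway distance (17 vs 8).
#7: worse on dock doors (6 vs 30).
No option is at least as good as #4 on every objective and strictly better on one.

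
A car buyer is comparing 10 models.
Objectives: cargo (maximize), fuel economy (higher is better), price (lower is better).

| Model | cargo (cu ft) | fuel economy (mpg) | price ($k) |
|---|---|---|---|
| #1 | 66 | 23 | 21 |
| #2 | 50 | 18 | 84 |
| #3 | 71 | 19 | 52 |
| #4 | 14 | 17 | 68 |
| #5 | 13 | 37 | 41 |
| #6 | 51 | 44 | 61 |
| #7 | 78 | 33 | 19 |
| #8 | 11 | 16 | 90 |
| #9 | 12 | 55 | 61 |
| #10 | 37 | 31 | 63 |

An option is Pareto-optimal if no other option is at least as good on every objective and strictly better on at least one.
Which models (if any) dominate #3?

#7: cargo 78≥71, fuel economy 33≥19, price 19≤52 — dominates #3.
Others (#1, #2, #4, #5, #6, #8, #9, #10) are each worse than #3 on at least one objective.

#7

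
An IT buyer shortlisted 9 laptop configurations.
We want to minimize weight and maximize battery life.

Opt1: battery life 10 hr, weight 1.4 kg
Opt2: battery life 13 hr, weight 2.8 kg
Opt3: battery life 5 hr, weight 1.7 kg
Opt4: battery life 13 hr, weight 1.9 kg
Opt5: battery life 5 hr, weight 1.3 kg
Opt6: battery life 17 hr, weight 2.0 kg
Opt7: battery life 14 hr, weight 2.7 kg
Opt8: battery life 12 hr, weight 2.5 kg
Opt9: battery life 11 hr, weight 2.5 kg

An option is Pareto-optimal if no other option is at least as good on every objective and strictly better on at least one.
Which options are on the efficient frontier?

Opt1, Opt4, Opt5, Opt6

Opt1: not dominated.
Opt2: dominated by Opt4 (battery life 13≥13, weight 1.9≤2.8).
Opt3: dominated by Opt1 (battery life 10≥5, weight 1.4≤1.7).
Opt4: not dominated.
Opt5: not dominated (best weight).
Opt6: not dominated (best battery life).
Opt7: dominated by Opt6 (battery life 17≥14, weight 2.0≤2.7).
Opt8: dominated by Opt4 (battery life 13≥12, weight 1.9≤2.5).
Opt9: dominated by Opt4 (battery life 13≥11, weight 1.9≤2.5).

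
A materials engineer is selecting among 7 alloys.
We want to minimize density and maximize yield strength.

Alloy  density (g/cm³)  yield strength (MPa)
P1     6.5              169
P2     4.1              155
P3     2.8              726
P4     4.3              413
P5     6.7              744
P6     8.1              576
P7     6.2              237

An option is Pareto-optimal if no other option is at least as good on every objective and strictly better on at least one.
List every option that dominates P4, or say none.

P3: density 2.8≤4.3, yield strength 726≥413 — dominates P4.
Others (P1, P2, P5, P6, P7) are each worse than P4 on at least one objective.

P3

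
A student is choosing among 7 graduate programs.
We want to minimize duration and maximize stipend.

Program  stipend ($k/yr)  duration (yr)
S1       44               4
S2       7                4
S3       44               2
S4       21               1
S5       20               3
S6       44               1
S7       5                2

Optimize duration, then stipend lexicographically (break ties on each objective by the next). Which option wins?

First minimize duration: best is 1, kept {S4, S6}.
Then maximize stipend: best is 44, kept {S6}.

S6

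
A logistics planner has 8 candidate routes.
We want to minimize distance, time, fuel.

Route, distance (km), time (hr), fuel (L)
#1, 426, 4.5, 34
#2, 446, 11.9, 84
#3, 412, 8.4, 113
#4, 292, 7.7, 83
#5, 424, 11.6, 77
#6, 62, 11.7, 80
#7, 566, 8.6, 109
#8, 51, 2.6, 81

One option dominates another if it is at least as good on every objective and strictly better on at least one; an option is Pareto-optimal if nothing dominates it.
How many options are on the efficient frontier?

#1: not dominated (best fuel).
#2: dominated by #1 (distance 426≤446, time 4.5≤11.9, fuel 34≤84).
#3: dominated by #4 (distance 292≤412, time 7.7≤8.4, fuel 83≤113).
#4: dominated by #8 (distance 51≤292, time 2.6≤7.7, fuel 81≤83).
#5: not dominated.
#6: not dominated.
#7: dominated by #1 (distance 426≤566, time 4.5≤8.6, fuel 34≤109).
#8: not dominated (best distance).
Pareto-optimal: #1, #5, #6, #8 → 4.

4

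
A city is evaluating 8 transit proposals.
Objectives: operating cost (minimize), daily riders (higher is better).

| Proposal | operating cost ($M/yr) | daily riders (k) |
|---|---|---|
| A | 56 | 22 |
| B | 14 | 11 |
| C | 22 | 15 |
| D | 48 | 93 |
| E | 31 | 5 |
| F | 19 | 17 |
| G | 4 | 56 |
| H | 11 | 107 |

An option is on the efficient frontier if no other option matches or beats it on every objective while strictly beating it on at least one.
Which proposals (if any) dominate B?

G, H

G: operating cost 4≤14, daily riders 56≥11 — dominates B.
H: operating cost 11≤14, daily riders 107≥11 — dominates B.
Others (A, C, D, E, F) are each worse than B on at least one objective.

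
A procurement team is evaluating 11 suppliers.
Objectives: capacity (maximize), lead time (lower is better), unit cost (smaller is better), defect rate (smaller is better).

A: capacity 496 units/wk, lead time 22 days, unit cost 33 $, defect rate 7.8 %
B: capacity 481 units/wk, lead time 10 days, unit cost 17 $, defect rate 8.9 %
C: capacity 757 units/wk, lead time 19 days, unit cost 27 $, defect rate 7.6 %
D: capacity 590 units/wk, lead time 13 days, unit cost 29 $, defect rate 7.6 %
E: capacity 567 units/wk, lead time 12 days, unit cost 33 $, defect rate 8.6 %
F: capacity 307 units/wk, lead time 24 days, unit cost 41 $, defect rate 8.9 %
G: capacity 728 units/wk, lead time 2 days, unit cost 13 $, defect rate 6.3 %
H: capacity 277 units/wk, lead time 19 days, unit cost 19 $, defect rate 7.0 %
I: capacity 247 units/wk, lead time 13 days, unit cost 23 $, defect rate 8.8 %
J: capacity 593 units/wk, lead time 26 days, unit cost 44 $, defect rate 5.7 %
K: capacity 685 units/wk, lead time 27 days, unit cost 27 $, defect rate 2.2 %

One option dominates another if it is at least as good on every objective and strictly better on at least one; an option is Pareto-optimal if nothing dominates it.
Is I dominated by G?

Yes

G vs I: capacity 728≥247, lead time 2≤13, unit cost 13≤23, defect rate 6.3≤8.8 — G is at least as good on every objective with at least one strict improvement.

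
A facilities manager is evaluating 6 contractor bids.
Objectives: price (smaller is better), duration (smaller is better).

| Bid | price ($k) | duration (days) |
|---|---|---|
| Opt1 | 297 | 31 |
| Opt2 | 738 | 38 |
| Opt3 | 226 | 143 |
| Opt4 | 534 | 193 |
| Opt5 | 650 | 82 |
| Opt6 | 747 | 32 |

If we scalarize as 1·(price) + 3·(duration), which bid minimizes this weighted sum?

Opt1

Opt1: 1·297 + 3·31 = 390
Opt2: 1·738 + 3·38 = 852
Opt3: 1·226 + 3·143 = 655
Opt4: 1·534 + 3·193 = 1113
Opt5: 1·650 + 3·82 = 896
Opt6: 1·747 + 3·32 = 843
Lowest: Opt1 at 390.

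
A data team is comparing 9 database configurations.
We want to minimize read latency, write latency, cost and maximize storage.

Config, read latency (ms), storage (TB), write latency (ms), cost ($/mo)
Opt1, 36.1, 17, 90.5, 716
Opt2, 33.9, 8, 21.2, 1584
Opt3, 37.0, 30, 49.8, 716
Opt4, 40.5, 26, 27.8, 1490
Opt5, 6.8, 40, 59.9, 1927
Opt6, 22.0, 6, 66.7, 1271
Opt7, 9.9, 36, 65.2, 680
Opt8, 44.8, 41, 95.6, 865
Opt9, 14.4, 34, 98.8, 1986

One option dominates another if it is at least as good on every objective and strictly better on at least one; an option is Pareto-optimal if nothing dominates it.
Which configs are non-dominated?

Opt2, Opt3, Opt4, Opt5, Opt7, Opt8

Opt1: dominated by Opt7 (read latency 9.9≤36.1, storage 36≥17, write latency 65.2≤90.5, cost 680≤716).
Opt2: not dominated (best write latency).
Opt3: not dominated.
Opt4: not dominated.
Opt5: not dominated (best read latency).
Opt6: dominated by Opt7 (read latency 9.9≤22.0, storage 36≥6, write latency 65.2≤66.7, cost 680≤1271).
Opt7: not dominated (best cost).
Opt8: not dominated (best storage).
Opt9: dominated by Opt5 (read latency 6.8≤14.4, storage 40≥34, write latency 59.9≤98.8, cost 1927≤1986).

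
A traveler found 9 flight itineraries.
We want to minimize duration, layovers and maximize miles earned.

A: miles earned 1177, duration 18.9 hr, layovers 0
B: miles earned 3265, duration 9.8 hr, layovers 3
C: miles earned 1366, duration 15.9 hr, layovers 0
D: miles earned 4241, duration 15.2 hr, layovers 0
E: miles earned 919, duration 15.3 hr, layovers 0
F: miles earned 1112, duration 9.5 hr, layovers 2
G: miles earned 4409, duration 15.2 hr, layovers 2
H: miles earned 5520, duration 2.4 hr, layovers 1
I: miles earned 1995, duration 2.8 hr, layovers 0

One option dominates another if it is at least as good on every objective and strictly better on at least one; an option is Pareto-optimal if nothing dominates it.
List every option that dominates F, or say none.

H, I

H: miles earned 5520≥1112, duration 2.4≤9.5, layovers 1≤2 — dominates F.
I: miles earned 1995≥1112, duration 2.8≤9.5, layovers 0≤2 — dominates F.
Others (A, B, C, D, E, G) are each worse than F on at least one objective.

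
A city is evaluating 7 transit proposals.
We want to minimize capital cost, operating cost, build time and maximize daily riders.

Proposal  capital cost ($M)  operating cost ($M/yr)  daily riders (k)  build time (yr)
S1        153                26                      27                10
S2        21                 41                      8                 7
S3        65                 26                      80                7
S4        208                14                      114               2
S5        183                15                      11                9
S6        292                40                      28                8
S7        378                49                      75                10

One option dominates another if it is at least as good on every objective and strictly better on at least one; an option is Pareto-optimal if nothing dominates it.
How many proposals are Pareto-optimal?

S1: dominated by S3 (capital cost 65≤153, operating cost 26≤26, daily riders 80≥27, build time 7≤10).
S2: not dominated (best capital cost).
S3: not dominated.
S4: not dominated (best operating cost).
S5: not dominated.
S6: dominated by S3 (capital cost 65≤292, operating cost 26≤40, daily riders 80≥28, build time 7≤8).
S7: dominated by S3 (capital cost 65≤378, operating cost 26≤49, daily riders 80≥75, build time 7≤10).
Pareto-optimal: S2, S3, S4, S5 → 4.

4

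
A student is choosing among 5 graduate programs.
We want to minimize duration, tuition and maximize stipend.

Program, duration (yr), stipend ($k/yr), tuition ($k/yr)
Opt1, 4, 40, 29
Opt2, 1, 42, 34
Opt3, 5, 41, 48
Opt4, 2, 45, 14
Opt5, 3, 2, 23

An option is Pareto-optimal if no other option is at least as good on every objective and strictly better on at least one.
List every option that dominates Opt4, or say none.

Opt1: worse on duration (4 vs 2).
Opt2: worse on stipend (42 vs 45).
Opt3: worse on duration (5 vs 2).
Opt5: worse on duration (3 vs 2).
No option dominates Opt4.

none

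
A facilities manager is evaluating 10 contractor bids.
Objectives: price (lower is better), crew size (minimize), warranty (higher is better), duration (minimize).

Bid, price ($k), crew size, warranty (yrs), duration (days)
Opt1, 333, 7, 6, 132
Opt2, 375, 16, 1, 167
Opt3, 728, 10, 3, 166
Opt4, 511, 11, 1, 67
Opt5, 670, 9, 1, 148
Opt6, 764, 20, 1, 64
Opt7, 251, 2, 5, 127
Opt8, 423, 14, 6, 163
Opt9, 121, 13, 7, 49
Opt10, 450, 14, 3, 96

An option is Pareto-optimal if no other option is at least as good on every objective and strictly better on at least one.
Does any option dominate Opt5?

Yes

Opt1 vs Opt5: price 333≤670, crew size 7≤9, warranty 6≥1, duration 132≤148 — Opt1 is at least as good on every objective and strictly better on at least one, so Opt1 dominates Opt5.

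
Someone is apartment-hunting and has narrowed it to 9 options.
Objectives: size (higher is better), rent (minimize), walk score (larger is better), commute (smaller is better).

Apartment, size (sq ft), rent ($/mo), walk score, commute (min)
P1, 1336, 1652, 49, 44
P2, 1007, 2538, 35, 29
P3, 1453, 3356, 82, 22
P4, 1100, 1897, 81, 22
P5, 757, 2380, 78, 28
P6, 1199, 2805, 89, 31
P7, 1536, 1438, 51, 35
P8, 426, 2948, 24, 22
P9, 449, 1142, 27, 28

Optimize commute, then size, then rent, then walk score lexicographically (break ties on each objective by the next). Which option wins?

First minimize commute: best is 22, kept {P3, P4, P8}.
Then maximize size: best is 1453, kept {P3}.

P3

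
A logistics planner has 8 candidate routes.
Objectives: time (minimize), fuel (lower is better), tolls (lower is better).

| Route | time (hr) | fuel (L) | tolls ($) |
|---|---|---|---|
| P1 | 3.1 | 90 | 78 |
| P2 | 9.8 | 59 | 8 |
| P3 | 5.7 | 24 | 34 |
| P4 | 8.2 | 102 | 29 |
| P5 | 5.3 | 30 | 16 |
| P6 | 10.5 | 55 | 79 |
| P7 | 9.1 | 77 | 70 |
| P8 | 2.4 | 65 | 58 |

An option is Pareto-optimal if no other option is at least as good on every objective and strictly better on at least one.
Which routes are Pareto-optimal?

P2, P3, P5, P8

P1: dominated by P8 (time 2.4≤3.1, fuel 65≤90, tolls 58≤78).
P2: not dominated (best tolls).
P3: not dominated (best fuel).
P4: dominated by P5 (time 5.3≤8.2, fuel 30≤102, tolls 16≤29).
P5: not dominated.
P6: dominated by P3 (time 5.7≤10.5, fuel 24≤55, tolls 34≤79).
P7: dominated by P3 (time 5.7≤9.1, fuel 24≤77, tolls 34≤70).
P8: not dominated (best time).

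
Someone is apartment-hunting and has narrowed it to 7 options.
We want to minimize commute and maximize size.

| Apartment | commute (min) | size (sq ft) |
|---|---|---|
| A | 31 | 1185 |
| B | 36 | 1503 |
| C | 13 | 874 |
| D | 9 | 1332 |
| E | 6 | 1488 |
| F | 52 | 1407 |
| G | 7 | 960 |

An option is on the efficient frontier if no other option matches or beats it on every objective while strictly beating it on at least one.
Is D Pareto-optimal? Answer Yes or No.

E vs D: commute 6≤9, size 1488≥1332 — E is at least as good on every objective and strictly better on at least one, so E dominates D.

No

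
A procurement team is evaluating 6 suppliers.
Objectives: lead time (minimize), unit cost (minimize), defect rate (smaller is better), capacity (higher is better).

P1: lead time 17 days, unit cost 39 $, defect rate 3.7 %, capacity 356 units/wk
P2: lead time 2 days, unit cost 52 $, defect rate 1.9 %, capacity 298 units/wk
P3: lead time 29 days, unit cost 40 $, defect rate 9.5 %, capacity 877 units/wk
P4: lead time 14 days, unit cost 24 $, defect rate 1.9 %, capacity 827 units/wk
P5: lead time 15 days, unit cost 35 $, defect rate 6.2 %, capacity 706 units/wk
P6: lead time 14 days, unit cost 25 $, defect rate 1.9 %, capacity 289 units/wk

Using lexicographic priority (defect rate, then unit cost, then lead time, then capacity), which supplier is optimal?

First minimize defect rate: best is 1.9, kept {P2, P4, P6}.
Then minimize unit cost: best is 24, kept {P4}.

P4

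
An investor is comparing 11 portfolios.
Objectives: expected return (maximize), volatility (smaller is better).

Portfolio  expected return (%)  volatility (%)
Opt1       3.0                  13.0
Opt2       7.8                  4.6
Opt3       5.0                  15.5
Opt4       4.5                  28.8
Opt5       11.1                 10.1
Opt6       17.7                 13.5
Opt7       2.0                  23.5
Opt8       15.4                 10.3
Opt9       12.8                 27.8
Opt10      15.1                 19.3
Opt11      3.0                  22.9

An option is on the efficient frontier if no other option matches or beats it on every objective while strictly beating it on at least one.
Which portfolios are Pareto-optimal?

Opt2, Opt5, Opt6, Opt8

Opt1: dominated by Opt2 (expected return 7.8≥3.0, volatility 4.6≤13.0).
Opt2: not dominated (best volatility).
Opt3: dominated by Opt2 (expected return 7.8≥5.0, volatility 4.6≤15.5).
Opt4: dominated by Opt2 (expected return 7.8≥4.5, volatility 4.6≤28.8).
Opt5: not dominated.
Opt6: not dominated (best expected return).
Opt7: dominated by Opt1 (expected return 3.0≥2.0, volatility 13.0≤23.5).
Opt8: not dominated.
Opt9: dominated by Opt6 (expected return 17.7≥12.8, volatility 13.5≤27.8).
Opt10: dominated by Opt6 (expected return 17.7≥15.1, volatility 13.5≤19.3).
Opt11: dominated by Opt1 (expected return 3.0≥3.0, volatility 13.0≤22.9).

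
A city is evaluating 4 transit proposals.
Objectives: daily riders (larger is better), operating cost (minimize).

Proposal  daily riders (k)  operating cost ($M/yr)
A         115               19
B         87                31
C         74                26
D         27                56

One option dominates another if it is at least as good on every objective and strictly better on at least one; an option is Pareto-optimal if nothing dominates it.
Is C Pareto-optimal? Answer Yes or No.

A vs C: daily riders 115≥74, operating cost 19≤26 — A is at least as good on every objective and strictly better on at least one, so A dominates C.

No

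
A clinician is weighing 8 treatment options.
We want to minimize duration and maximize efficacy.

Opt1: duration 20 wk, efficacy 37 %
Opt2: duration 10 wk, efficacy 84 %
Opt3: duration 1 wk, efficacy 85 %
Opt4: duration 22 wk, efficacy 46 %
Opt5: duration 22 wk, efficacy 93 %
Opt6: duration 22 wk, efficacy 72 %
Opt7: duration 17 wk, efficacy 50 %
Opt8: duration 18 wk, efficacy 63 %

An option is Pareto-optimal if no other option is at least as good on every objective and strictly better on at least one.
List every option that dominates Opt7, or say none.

Opt2, Opt3

Opt2: duration 10≤17, efficacy 84≥50 — dominates Opt7.
Opt3: duration 1≤17, efficacy 85≥50 — dominates Opt7.
Others (Opt1, Opt4, Opt5, Opt6, Opt8) are each worse than Opt7 on at least one objective.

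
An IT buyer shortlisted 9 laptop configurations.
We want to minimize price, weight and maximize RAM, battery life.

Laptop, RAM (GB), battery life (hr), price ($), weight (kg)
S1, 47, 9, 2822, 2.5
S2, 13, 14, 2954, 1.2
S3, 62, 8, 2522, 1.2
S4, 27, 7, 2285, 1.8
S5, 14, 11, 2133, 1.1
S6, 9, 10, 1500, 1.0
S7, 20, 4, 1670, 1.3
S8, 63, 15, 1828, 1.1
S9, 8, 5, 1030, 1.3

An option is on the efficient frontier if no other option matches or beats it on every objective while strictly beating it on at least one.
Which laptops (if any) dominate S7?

none

S1: worse on price (2822 vs 1670).
S2: worse on RAM (13 vs 20).
S3: worse on price (2522 vs 1670).
S4: worse on price (2285 vs 1670).
S5: worse on RAM (14 vs 20).
S6: worse on RAM (9 vs 20).
S8: worse on price (1828 vs 1670).
S9: worse on RAM (8 vs 20).
No option dominates S7.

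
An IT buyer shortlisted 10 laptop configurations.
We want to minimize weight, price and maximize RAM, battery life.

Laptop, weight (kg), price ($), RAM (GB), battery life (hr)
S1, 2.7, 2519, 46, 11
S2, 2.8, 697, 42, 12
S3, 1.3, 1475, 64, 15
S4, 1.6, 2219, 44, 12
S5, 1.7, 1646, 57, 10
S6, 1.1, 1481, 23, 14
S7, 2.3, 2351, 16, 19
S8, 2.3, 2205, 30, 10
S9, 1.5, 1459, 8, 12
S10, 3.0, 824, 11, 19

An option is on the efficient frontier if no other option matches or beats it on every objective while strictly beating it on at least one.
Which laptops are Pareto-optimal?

S2, S3, S6, S7, S9, S10

S1: dominated by S3 (weight 1.3≤2.7, price 1475≤2519, RAM 64≥46, battery life 15≥11).
S2: not dominated (best price).
S3: not dominated (best RAM).
S4: dominated by S3 (weight 1.3≤1.6, price 1475≤2219, RAM 64≥44, battery life 15≥12).
S5: dominated by S3 (weight 1.3≤1.7, price 1475≤1646, RAM 64≥57, battery life 15≥10).
S6: not dominated (best weight).
S7: not dominated.
S8: dominated by S3 (weight 1.3≤2.3, price 1475≤2205, RAM 64≥30, battery life 15≥10).
S9: not dominated.
S10: not dominated.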